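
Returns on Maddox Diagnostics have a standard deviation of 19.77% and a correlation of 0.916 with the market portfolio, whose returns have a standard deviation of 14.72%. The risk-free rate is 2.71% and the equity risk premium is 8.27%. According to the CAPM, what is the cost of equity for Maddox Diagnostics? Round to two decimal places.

β = ρ × σ_i / σ_m = 0.916 × 19.77% / 14.72% = 1.2303
E(R) = 2.71% + 1.2303 × 8.27% = 12.88%

12.88%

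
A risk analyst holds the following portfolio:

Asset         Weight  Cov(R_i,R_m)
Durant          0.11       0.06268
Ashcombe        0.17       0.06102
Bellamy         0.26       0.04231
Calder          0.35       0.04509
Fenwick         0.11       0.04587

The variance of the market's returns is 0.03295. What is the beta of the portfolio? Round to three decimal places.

β_Durant = 0.06268 / 0.03295 = 1.9023
β_Ashcombe = 0.06102 / 0.03295 = 1.8519
β_Bellamy = 0.04231 / 0.03295 = 1.2841
β_Calder = 0.04509 / 0.03295 = 1.3684
β_Fenwick = 0.04587 / 0.03295 = 1.3921
β_P = Σ w_i β_i = 0.11×1.9023 + 0.17×1.8519 + 0.26×1.2841 + 0.35×1.3684 + 0.11×1.3921 = 1.4900

1.490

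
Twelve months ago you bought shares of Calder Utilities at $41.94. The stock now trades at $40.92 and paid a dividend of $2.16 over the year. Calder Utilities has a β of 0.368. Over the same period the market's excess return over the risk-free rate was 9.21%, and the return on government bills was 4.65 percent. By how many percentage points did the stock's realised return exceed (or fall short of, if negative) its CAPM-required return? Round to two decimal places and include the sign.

-5.32%

Realised HPR = (P1 + D1 − P0) / P0 = (40.92 + 2.16 − 41.94) / 41.94 = 1.14 / 41.94 = 2.7182%
CAPM required = R_f + β·MRP = 4.65% + 0.368 × 9.21% = 8.03928%
α = realised − required = 2.7182% − 8.03928% = -5.32%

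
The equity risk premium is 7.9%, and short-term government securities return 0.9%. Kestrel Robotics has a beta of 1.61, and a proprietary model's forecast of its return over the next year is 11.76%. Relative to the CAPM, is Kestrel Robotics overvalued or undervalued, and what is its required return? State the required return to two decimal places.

Overvalued; required return 13.62%

Required return = R_f + β·MRP = 0.9% + 1.61 × 7.9% = 13.62%
Forecast 11.76% < required 13.62% → the stock plots below the SML → overvalued.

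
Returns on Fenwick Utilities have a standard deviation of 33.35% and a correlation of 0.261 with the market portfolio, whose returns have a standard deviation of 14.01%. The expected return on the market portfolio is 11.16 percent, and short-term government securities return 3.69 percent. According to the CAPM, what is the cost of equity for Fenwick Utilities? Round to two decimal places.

8.33%

β = ρ × σ_i / σ_m = 0.261 × 33.35% / 14.01% = 0.6213
MRP = 11.16% − 3.69% = 7.47%
E(R) = 3.69% + 0.6213 × 7.47% = 8.33%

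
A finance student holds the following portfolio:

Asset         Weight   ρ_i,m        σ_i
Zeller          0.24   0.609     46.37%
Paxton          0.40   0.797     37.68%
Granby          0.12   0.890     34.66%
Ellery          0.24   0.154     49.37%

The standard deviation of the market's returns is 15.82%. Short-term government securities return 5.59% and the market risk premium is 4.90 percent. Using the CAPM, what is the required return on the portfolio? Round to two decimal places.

13.12%

β_Zeller = 0.609 × 46.37% / 15.82% = 1.7850
β_Paxton = 0.797 × 37.68% / 15.82% = 1.8983
β_Granby = 0.890 × 34.66% / 15.82% = 1.9499
β_Ellery = 0.154 × 49.37% / 15.82% = 0.4806
β_P = Σ w_i β_i = 0.24×1.7850 + 0.40×1.8983 + 0.12×1.9499 + 0.24×0.4806 = 1.5371
E(R_P) = R_f + β_P × MRP = 5.59% + 1.5371 × 4.90% = 13.12%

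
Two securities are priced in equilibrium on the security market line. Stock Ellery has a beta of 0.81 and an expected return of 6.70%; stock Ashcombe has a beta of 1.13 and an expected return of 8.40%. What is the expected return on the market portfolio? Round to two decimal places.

7.71%

Both satisfy E(R) = R_f + β·MRP, so the slope of the SML is
MRP = (8.40% − 6.70%) / (1.13 − 0.81) = 1.70% / 0.32 = 5.3125%
R_f = E(R_Ellery) − β_Ellery·MRP = 6.70% − 0.81 × 5.3125% = 2.3969%
E(R_m) = R_f + MRP = 2.3969% + 5.3125% = 7.71%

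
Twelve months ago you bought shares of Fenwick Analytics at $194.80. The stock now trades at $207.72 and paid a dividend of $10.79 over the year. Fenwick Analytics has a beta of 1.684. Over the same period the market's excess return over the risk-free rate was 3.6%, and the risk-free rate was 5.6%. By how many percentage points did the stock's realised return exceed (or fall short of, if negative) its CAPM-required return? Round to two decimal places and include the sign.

+0.51%

Realised HPR = (P1 + D1 − P0) / P0 = (207.72 + 10.79 − 194.80) / 194.80 = 23.71 / 194.80 = 12.1715%
CAPM required = R_f + β·MRP = 5.6% + 1.684 × 3.6% = 11.6624%
α = realised − required = 12.1715% − 11.6624% = +0.51%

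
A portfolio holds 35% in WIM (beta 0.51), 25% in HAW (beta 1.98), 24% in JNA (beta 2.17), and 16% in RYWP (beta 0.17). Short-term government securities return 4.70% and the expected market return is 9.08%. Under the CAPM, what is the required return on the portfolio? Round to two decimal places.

10.05%

β_P = Σ w_i β_i = 0.35×0.51 + 0.25×1.98 + 0.24×2.17 + 0.16×0.17 = 1.2215
MRP = 9.08% − 4.70% = 4.38%
E(R_P) = R_f + β_P × MRP = 4.70% + 1.2215 × 4.38% = 10.05%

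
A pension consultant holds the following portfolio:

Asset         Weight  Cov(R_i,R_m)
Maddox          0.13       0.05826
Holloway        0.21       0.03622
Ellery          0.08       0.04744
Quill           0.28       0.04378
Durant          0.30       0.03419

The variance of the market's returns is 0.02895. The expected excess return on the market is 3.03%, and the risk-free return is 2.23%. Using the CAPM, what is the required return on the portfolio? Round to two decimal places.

6.57%

β_Maddox = 0.05826 / 0.02895 = 2.0124
β_Holloway = 0.03622 / 0.02895 = 1.2511
β_Ellery = 0.04744 / 0.02895 = 1.6387
β_Quill = 0.04378 / 0.02895 = 1.5123
β_Durant = 0.03419 / 0.02895 = 1.1810
β_P = Σ w_i β_i = 0.13×2.0124 + 0.21×1.2511 + 0.08×1.6387 + 0.28×1.5123 + 0.30×1.1810 = 1.4332
E(R_P) = R_f + β_P × MRP = 2.23% + 1.4332 × 3.03% = 6.57%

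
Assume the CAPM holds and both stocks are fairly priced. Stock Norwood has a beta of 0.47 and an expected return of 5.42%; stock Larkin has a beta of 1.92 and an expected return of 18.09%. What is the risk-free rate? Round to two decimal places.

Both satisfy E(R) = R_f + β·MRP, so the slope of the SML is
MRP = (18.09% − 5.42%) / (1.92 − 0.47) = 12.67% / 1.45 = 8.7379%
R_f = E(R_Norwood) − β_Norwood·MRP = 5.42% − 0.47 × 8.7379% = 1.3132%

1.31%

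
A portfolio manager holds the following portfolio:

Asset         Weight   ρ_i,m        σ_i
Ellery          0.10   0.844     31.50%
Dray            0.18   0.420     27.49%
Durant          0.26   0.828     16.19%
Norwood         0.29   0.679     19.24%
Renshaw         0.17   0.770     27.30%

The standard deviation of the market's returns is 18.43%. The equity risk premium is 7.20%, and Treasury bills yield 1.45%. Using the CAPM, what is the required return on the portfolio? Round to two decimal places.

7.54%

β_Ellery = 0.844 × 31.50% / 18.43% = 1.4425
β_Dray = 0.420 × 27.49% / 18.43% = 0.6265
β_Durant = 0.828 × 16.19% / 18.43% = 0.7274
β_Norwood = 0.679 × 19.24% / 18.43% = 0.7088
β_Renshaw = 0.770 × 27.30% / 18.43% = 1.1406
β_P = Σ w_i β_i = 0.10×1.4425 + 0.18×0.6265 + 0.26×0.7274 + 0.29×0.7088 + 0.17×1.1406 = 0.8456
E(R_P) = R_f + β_P × MRP = 1.45% + 0.8456 × 7.20% = 7.54%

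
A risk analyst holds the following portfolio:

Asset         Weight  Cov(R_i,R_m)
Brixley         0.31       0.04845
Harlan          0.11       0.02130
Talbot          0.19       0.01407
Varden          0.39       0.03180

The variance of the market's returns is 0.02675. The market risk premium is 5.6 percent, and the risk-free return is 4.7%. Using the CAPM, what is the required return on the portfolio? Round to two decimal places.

β_Brixley = 0.04845 / 0.02675 = 1.8112
β_Harlan = 0.02130 / 0.02675 = 0.7963
β_Talbot = 0.01407 / 0.02675 = 0.5260
β_Varden = 0.03180 / 0.02675 = 1.1888
β_P = Σ w_i β_i = 0.31×1.8112 + 0.11×0.7963 + 0.19×0.5260 + 0.39×1.1888 = 1.2126
E(R_P) = R_f + β_P × MRP = 4.7% + 1.2126 × 5.6% = 11.49%

11.49%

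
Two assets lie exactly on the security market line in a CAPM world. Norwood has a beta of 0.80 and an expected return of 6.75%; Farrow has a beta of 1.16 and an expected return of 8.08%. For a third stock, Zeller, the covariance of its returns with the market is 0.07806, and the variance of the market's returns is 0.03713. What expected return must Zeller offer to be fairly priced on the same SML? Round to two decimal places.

11.56%

MRP = (8.08% − 6.75%) / (1.16 − 0.80) = 3.6944%
R_f = 6.75% − 0.80 × 3.6944% = 3.7945%
β_Zeller = Cov / Var(R_m) = 0.07806 / 0.03713 = 2.1023
E(R_Zeller) = R_f + β × MRP = 3.7945% + 2.1023 × 3.6944% = 11.56%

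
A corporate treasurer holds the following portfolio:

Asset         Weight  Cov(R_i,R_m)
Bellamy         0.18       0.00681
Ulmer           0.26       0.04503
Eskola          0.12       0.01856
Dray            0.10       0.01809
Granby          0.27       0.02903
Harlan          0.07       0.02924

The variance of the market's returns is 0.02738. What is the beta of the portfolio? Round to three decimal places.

β_Bellamy = 0.00681 / 0.02738 = 0.2487
β_Ulmer = 0.04503 / 0.02738 = 1.6446
β_Eskola = 0.01856 / 0.02738 = 0.6779
β_Dray = 0.01809 / 0.02738 = 0.6607
β_Granby = 0.02903 / 0.02738 = 1.0603
β_Harlan = 0.02924 / 0.02738 = 1.0679
β_P = Σ w_i β_i = 0.18×0.2487 + 0.26×1.6446 + 0.12×0.6779 + 0.10×0.6607 + 0.27×1.0603 + 0.07×1.0679 = 0.9808

0.981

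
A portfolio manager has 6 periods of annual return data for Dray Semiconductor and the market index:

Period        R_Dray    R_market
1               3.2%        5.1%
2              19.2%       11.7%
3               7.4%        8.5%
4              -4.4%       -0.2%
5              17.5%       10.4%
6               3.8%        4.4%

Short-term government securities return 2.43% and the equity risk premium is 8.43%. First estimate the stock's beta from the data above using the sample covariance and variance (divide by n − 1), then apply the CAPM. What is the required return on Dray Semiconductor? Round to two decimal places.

Mean R_i = (3.2 + 19.2 + 7.4 − 4.4 + 17.5 + 3.8) / 6 = 7.7833%
Mean R_m = (5.1 + 11.7 + 8.5 − 0.2 + 10.4 + 4.4) / 6 = 6.6500%
Σ(R_i − R̄_i)(R_m − R̄_m) = 192.9050  ⇒  Cov = 192.9050 / 5 = 38.5810
Σ(R_m − R̄_m)² = 97.3750  ⇒  Var(R_m) = 97.3750 / 5 = 19.4750
β = Cov / Var(R_m) = 38.5810 / 19.4750 = 1.9811
E(R) = R_f + β × MRP = 2.43% + 1.9811 × 8.43% = 19.13%

19.13%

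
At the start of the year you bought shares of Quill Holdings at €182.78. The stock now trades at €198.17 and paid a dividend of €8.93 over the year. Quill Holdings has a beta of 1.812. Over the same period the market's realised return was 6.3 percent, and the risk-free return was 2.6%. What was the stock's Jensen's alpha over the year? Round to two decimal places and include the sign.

Realised HPR = (P1 + D1 − P0) / P0 = (198.17 + 8.93 − 182.78) / 182.78 = 24.32 / 182.78 = 13.3056%
MRP = 6.3% − 2.6% = 3.70%
CAPM required = R_f + β·MRP = 2.6% + 1.812 × 3.7% = 9.3044%
α = realised − required = 13.3056% − 9.3044% = +4.00%

+4.00%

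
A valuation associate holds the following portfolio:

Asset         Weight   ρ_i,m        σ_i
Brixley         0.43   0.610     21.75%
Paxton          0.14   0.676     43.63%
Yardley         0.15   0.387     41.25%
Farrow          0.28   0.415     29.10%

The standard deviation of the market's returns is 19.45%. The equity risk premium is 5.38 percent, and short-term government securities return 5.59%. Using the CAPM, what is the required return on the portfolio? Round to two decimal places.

9.91%

β_Brixley = 0.610 × 21.75% / 19.45% = 0.6821
β_Paxton = 0.676 × 43.63% / 19.45% = 1.5164
β_Yardley = 0.387 × 41.25% / 19.45% = 0.8208
β_Farrow = 0.415 × 29.10% / 19.45% = 0.6209
β_P = Σ w_i β_i = 0.43×0.6821 + 0.14×1.5164 + 0.15×0.8208 + 0.28×0.6209 = 0.8026
E(R_P) = R_f + β_P × MRP = 5.59% + 0.8026 × 5.38% = 9.91%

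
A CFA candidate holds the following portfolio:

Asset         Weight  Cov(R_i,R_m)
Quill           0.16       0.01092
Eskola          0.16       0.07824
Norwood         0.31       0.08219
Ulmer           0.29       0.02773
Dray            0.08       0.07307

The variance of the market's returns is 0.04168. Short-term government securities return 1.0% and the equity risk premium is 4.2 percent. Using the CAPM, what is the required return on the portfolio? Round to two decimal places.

6.40%

β_Quill = 0.01092 / 0.04168 = 0.2620
β_Eskola = 0.07824 / 0.04168 = 1.8772
β_Norwood = 0.08219 / 0.04168 = 1.9719
β_Ulmer = 0.02773 / 0.04168 = 0.6653
β_Dray = 0.07307 / 0.04168 = 1.7531
β_P = Σ w_i β_i = 0.16×0.2620 + 0.16×1.8772 + 0.31×1.9719 + 0.29×0.6653 + 0.08×1.7531 = 1.2867
E(R_P) = R_f + β_P × MRP = 1.0% + 1.2867 × 4.2% = 6.40%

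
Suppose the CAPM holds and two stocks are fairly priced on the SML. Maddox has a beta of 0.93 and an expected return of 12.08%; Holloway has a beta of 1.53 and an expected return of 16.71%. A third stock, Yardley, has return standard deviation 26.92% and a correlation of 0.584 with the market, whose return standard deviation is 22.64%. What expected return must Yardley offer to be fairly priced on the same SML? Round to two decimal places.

MRP = (16.71% − 12.08%) / (1.53 − 0.93) = 7.7167%
R_f = 12.08% − 0.93 × 7.7167% = 4.9035%
β_Yardley = ρ·σ_i/σ_m = 0.584 × 26.92 / 22.64 = 0.6944
E(R_Yardley) = R_f + β × MRP = 4.9035% + 0.6944 × 7.7167% = 10.26%

10.26%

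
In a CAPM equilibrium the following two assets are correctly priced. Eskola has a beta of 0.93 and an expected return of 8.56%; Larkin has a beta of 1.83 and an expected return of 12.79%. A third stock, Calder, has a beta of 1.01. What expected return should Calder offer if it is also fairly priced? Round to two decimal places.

8.94%

MRP (SML slope) = (12.79% − 8.56%) / (1.83 − 0.93) = 4.23% / 0.90 = 4.7000%
R_f (intercept) = 8.56% − 0.93 × 4.7000% = 4.1890%
E(R_Calder) = R_f + β × MRP = 4.1890% + 1.01 × 4.7000% = 8.94%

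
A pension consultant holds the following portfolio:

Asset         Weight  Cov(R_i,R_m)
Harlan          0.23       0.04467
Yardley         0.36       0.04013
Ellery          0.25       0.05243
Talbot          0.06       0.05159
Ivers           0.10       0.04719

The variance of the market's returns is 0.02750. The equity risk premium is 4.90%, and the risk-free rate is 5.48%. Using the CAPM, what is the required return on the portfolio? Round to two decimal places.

β_Harlan = 0.04467 / 0.02750 = 1.6244
β_Yardley = 0.04013 / 0.02750 = 1.4593
β_Ellery = 0.05243 / 0.02750 = 1.9065
β_Talbot = 0.05159 / 0.02750 = 1.8760
β_Ivers = 0.04719 / 0.02750 = 1.7160
β_P = Σ w_i β_i = 0.23×1.6244 + 0.36×1.4593 + 0.25×1.9065 + 0.06×1.8760 + 0.10×1.7160 = 1.6597
E(R_P) = R_f + β_P × MRP = 5.48% + 1.6597 × 4.90% = 13.61%

13.61%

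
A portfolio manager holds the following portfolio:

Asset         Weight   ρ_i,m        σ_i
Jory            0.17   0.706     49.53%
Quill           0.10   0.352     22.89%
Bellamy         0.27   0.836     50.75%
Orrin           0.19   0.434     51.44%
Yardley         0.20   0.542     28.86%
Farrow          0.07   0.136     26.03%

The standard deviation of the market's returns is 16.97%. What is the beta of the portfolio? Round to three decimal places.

1.522

β_Jory = 0.706 × 49.53% / 16.97% = 2.0606
β_Quill = 0.352 × 22.89% / 16.97% = 0.4748
β_Bellamy = 0.836 × 50.75% / 16.97% = 2.5001
β_Orrin = 0.434 × 51.44% / 16.97% = 1.3156
β_Yardley = 0.542 × 28.86% / 16.97% = 0.9218
β_Farrow = 0.136 × 26.03% / 16.97% = 0.2086
β_P = Σ w_i β_i = 0.17×2.0606 + 0.10×0.4748 + 0.27×2.5001 + 0.19×1.3156 + 0.20×0.9218 + 0.07×0.2086 = 1.5217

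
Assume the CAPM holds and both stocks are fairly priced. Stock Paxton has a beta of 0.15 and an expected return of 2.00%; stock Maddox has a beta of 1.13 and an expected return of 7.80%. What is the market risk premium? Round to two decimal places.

Both satisfy E(R) = R_f + β·MRP, so the slope of the SML is
MRP = (7.80% − 2.00%) / (1.13 − 0.15) = 5.80% / 0.98 = 5.9184%

5.92%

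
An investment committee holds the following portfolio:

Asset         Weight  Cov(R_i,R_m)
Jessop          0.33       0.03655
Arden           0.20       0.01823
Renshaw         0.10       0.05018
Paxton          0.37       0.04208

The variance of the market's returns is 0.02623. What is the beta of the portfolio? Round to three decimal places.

β_Jessop = 0.03655 / 0.02623 = 1.3934
β_Arden = 0.01823 / 0.02623 = 0.6950
β_Renshaw = 0.05018 / 0.02623 = 1.9131
β_Paxton = 0.04208 / 0.02623 = 1.6043
β_P = Σ w_i β_i = 0.33×1.3934 + 0.20×0.6950 + 0.10×1.9131 + 0.37×1.6043 = 1.3837

1.384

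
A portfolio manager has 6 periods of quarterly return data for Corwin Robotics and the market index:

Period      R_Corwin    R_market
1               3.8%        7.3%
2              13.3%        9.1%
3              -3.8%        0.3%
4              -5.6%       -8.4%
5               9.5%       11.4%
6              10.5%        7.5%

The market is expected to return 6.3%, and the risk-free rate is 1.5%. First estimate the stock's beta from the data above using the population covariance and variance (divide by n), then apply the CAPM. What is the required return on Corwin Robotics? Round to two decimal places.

Mean R_i = (3.8 + 13.3 − 3.8 − 5.6 + 9.5 + 10.5) / 6 = 4.6167%
Mean R_m = (7.3 + 9.1 + 0.3 − 8.4 + 11.4 + 7.5) / 6 = 4.5333%
Σ(R_i − R̄_i)(R_m − R̄_m) = 256.1467  ⇒  Cov = 256.1467 / 6 = 42.6911
Σ(R_m − R̄_m)² = 269.6533  ⇒  Var(R_m) = 269.6533 / 6 = 44.9422
β = Cov / Var(R_m) = 42.6911 / 44.9422 = 0.9499
MRP = 6.3% − 1.5% = 4.80%
E(R) = R_f + β × MRP = 1.5% + 0.9499 × 4.8% = 6.06%

6.06%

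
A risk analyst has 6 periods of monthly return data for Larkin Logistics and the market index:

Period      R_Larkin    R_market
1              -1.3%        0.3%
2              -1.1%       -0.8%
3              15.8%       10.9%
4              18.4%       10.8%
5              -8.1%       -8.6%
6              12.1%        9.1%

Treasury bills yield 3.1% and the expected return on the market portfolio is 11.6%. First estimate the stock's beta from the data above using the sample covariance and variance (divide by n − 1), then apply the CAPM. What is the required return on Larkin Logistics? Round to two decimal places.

Mean R_i = (-1.3 − 1.1 + 15.8 + 18.4 − 8.1 + 12.1) / 6 = 5.9667%
Mean R_m = (0.3 − 0.8 + 10.9 + 10.8 − 8.6 + 9.1) / 6 = 3.6167%
Σ(R_i − R̄_i)(R_m − R̄_m) = 421.7233  ⇒  Cov = 421.7233 / 5 = 84.3447
Σ(R_m − R̄_m)² = 314.4683  ⇒  Var(R_m) = 314.4683 / 5 = 62.8937
β = Cov / Var(R_m) = 84.3447 / 62.8937 = 1.3411
MRP = 11.6% − 3.1% = 8.50%
E(R) = R_f + β × MRP = 3.1% + 1.3411 × 8.5% = 14.50%

14.50%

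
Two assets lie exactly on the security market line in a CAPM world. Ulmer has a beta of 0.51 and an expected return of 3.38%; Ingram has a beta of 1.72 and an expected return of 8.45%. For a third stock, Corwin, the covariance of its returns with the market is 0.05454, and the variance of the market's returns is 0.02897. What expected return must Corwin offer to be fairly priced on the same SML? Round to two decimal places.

MRP = (8.45% − 3.38%) / (1.72 − 0.51) = 4.1901%
R_f = 3.38% − 0.51 × 4.1901% = 1.2430%
β_Corwin = Cov / Var(R_m) = 0.05454 / 0.02897 = 1.8826
E(R_Corwin) = R_f + β × MRP = 1.2430% + 1.8826 × 4.1901% = 9.13%

9.13%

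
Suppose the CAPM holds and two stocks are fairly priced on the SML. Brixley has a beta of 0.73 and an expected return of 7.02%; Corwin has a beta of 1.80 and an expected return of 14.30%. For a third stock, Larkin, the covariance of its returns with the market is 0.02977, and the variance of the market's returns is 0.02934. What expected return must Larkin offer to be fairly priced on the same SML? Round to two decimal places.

8.96%

MRP = (14.30% − 7.02%) / (1.80 − 0.73) = 6.8037%
R_f = 7.02% − 0.73 × 6.8037% = 2.0533%
β_Larkin = Cov / Var(R_m) = 0.02977 / 0.02934 = 1.0147
E(R_Larkin) = R_f + β × MRP = 2.0533% + 1.0147 × 6.8037% = 8.96%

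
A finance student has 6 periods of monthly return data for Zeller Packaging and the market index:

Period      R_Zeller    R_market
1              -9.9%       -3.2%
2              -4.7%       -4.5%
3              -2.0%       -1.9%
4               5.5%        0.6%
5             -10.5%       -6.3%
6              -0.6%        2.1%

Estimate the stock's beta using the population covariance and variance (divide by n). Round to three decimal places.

Mean R_i = (-9.9 − 4.7 − 2.0 + 5.5 − 10.5 − 0.6) / 6 = -3.7000%
Mean R_m = (-3.2 − 4.5 − 1.9 + 0.6 − 6.3 + 2.1) / 6 = -2.2000%
Σ(R_i − R̄_i)(R_m − R̄_m) = 75.9800  ⇒  Cov = 75.9800 / 6 = 12.6633
Σ(R_m − R̄_m)² = 49.5200  ⇒  Var(R_m) = 49.5200 / 6 = 8.2533
β = Cov / Var(R_m) = 12.6633 / 8.2533 = 1.5343

1.534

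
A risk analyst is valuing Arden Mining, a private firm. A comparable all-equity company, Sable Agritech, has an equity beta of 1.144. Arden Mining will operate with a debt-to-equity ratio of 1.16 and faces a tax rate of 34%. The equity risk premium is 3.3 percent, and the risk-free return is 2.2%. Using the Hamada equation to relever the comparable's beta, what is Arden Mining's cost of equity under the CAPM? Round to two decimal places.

β_L = β_U × [1 + (1 − t)(D/E)] = 1.144 × [1 + (1 − 0.34) × 1.16]
    = 1.144 × [1 + 0.66 × 1.16] = 1.144 × 1.7656 = 2.0198
E(R) = R_f + β_L × MRP = 2.2% + 2.0198 × 3.3% = 8.87%

8.87%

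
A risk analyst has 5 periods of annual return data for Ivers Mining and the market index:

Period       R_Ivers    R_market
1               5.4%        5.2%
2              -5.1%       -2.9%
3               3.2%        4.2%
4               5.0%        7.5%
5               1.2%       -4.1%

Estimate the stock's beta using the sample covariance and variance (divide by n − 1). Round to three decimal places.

Mean R_i = (5.4 − 5.1 + 3.2 + 5.0 + 1.2) / 5 = 1.9400%
Mean R_m = (5.2 − 2.9 + 4.2 + 7.5 − 4.1) / 5 = 1.9800%
Σ(R_i − R̄_i)(R_m − R̄_m) = 69.6840  ⇒  Cov = 69.6840 / 4 = 17.4210
Σ(R_m − R̄_m)² = 106.5480  ⇒  Var(R_m) = 106.5480 / 4 = 26.6370
β = Cov / Var(R_m) = 17.4210 / 26.6370 = 0.6540

0.654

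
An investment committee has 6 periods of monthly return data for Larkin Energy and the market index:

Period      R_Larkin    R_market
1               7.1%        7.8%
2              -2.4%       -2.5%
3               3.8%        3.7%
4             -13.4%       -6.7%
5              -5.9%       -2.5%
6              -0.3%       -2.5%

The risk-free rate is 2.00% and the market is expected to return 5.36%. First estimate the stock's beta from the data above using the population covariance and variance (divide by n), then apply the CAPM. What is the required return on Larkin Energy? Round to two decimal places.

Mean R_i = (7.1 − 2.4 + 3.8 − 13.4 − 5.9 − 0.3) / 6 = -1.8500%
Mean R_m = (7.8 − 2.5 + 3.7 − 6.7 − 2.5 − 2.5) / 6 = -0.4500%
Σ(R_i − R̄_i)(R_m − R̄_m) = 175.7250  ⇒  Cov = 175.7250 / 6 = 29.2875
Σ(R_m − R̄_m)² = 136.9550  ⇒  Var(R_m) = 136.9550 / 6 = 22.8258
β = Cov / Var(R_m) = 29.2875 / 22.8258 = 1.2831
MRP = 5.36% − 2.00% = 3.36%
E(R) = R_f + β × MRP = 2.00% + 1.2831 × 3.36% = 6.31%

6.31%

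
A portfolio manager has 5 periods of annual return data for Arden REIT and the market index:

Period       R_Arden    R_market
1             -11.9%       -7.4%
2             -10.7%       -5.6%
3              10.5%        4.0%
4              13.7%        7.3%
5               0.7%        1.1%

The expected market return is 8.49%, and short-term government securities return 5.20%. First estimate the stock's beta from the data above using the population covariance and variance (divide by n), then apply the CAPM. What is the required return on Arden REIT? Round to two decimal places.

11.32%

Mean R_i = (-11.9 − 10.7 + 10.5 + 13.7 + 0.7) / 5 = 0.4600%
Mean R_m = (-7.4 − 5.6 + 4.0 + 7.3 + 1.1) / 5 = -0.1200%
Σ(R_i − R̄_i)(R_m − R̄_m) = 291.0360  ⇒  Cov = 291.0360 / 5 = 58.2072
Σ(R_m − R̄_m)² = 156.5480  ⇒  Var(R_m) = 156.5480 / 5 = 31.3096
β = Cov / Var(R_m) = 58.2072 / 31.3096 = 1.8591
MRP = 8.49% − 5.20% = 3.29%
E(R) = R_f + β × MRP = 5.20% + 1.8591 × 3.29% = 11.32%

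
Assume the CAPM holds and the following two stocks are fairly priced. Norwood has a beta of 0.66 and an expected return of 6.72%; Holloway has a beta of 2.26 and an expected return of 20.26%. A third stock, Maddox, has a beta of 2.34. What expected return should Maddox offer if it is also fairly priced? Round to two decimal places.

MRP (SML slope) = (20.26% − 6.72%) / (2.26 − 0.66) = 13.54% / 1.60 = 8.4625%
R_f (intercept) = 6.72% − 0.66 × 8.4625% = 1.1348%
E(R_Maddox) = R_f + β × MRP = 1.1348% + 2.34 × 8.4625% = 20.94%

20.94%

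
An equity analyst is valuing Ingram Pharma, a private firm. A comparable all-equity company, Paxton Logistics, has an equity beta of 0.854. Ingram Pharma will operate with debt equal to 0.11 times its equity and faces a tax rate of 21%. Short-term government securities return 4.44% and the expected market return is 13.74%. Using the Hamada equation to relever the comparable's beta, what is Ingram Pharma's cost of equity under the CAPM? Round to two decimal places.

13.07%

β_L = β_U × [1 + (1 − t)(D/E)] = 0.854 × [1 + (1 − 0.21) × 0.11]
    = 0.854 × [1 + 0.79 × 0.11] = 0.854 × 1.0869 = 0.9282
MRP = 13.74% − 4.44% = 9.30%
E(R) = R_f + β_L × MRP = 4.44% + 0.9282 × 9.30% = 13.07%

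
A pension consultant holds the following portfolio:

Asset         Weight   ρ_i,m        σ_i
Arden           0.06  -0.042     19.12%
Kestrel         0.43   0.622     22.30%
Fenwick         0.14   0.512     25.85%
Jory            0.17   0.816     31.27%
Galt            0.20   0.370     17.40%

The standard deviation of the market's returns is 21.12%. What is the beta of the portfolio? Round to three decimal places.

β_Arden = -0.042 × 19.12% / 21.12% = -0.0380
β_Kestrel = 0.622 × 22.30% / 21.12% = 0.6568
β_Fenwick = 0.512 × 25.85% / 21.12% = 0.6267
β_Jory = 0.816 × 31.27% / 21.12% = 1.2082
β_Galt = 0.370 × 17.40% / 21.12% = 0.3048
β_P = Σ w_i β_i = 0.06×-0.0380 + 0.43×0.6568 + 0.14×0.6267 + 0.17×1.2082 + 0.20×0.3048 = 0.6342

0.634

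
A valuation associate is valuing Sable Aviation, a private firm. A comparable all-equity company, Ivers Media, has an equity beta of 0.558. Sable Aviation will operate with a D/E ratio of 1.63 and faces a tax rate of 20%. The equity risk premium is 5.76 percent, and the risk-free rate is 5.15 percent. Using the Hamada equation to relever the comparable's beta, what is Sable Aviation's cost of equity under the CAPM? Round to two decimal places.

12.56%

β_L = β_U × [1 + (1 − t)(D/E)] = 0.558 × [1 + (1 − 0.20) × 1.63]
    = 0.558 × [1 + 0.80 × 1.63] = 0.558 × 2.3040 = 1.2856
E(R) = R_f + β_L × MRP = 5.15% + 1.2856 × 5.76% = 12.56%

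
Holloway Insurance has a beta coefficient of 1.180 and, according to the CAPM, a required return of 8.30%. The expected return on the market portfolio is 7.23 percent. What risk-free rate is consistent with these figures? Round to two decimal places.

1.29%

E(R) = R_f + β(E(R_m) − R_f) = R_f(1 − β) + β·E(R_m)
8.30% = R_f × (1 − 1.180) + 1.180 × 7.23%
8.30% = R_f × -0.180 + 8.53140%
R_f = (8.30% − 8.53140%) / -0.180 = 1.29%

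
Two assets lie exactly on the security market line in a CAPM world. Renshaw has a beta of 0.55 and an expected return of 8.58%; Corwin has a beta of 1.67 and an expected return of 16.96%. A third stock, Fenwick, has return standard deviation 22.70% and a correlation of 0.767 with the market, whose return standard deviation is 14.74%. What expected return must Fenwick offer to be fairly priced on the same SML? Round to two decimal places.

13.30%

MRP = (16.96% − 8.58%) / (1.67 − 0.55) = 7.4821%
R_f = 8.58% − 0.55 × 7.4821% = 4.4648%
β_Fenwick = ρ·σ_i/σ_m = 0.767 × 22.70 / 14.74 = 1.1812
E(R_Fenwick) = R_f + β × MRP = 4.4648% + 1.1812 × 7.4821% = 13.30%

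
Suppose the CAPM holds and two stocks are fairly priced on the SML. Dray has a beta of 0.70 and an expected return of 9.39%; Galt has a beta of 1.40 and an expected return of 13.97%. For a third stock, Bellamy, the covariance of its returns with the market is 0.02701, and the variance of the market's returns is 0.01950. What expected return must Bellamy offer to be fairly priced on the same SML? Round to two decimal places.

MRP = (13.97% − 9.39%) / (1.40 − 0.70) = 6.5429%
R_f = 9.39% − 0.70 × 6.5429% = 4.8100%
β_Bellamy = Cov / Var(R_m) = 0.02701 / 0.01950 = 1.3851
E(R_Bellamy) = R_f + β × MRP = 4.8100% + 1.3851 × 6.5429% = 13.87%

13.87%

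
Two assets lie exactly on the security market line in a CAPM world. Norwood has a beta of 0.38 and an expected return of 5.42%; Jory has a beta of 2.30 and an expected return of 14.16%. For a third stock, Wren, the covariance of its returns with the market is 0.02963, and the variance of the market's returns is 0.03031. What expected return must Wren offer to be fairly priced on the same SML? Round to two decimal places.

8.14%

MRP = (14.16% − 5.42%) / (2.30 − 0.38) = 4.5521%
R_f = 5.42% − 0.38 × 4.5521% = 3.6902%
β_Wren = Cov / Var(R_m) = 0.02963 / 0.03031 = 0.9776
E(R_Wren) = R_f + β × MRP = 3.6902% + 0.9776 × 4.5521% = 8.14%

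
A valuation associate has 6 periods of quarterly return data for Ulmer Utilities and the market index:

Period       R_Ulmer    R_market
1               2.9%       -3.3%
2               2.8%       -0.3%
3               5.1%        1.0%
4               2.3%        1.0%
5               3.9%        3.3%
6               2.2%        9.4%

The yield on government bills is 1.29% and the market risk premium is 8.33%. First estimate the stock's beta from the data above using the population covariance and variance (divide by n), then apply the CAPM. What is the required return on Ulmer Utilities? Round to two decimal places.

Mean R_i = (2.9 + 2.8 + 5.1 + 2.3 + 3.9 + 2.2) / 6 = 3.2000%
Mean R_m = (-3.3 − 0.3 + 1.0 + 1.0 + 3.3 + 9.4) / 6 = 1.8500%
Σ(R_i − R̄_i)(R_m − R̄_m) = -4.9800  ⇒  Cov = -4.9800 / 6 = -0.8300
Σ(R_m − R̄_m)² = 91.6950  ⇒  Var(R_m) = 91.6950 / 6 = 15.2825
β = Cov / Var(R_m) = -0.8300 / 15.2825 = -0.0543
E(R) = R_f + β × MRP = 1.29% + -0.0543 × 8.33% = 0.84%

0.84%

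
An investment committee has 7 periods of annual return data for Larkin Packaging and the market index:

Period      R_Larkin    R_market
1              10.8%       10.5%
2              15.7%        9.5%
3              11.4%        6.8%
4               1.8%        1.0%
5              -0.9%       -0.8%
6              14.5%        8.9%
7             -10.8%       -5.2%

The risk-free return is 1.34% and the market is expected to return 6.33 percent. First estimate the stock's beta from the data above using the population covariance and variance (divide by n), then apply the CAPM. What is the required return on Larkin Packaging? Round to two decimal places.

9.08%

Mean R_i = (10.8 + 15.7 + 11.4 + 1.8 − 0.9 + 14.5 − 10.8) / 7 = 6.0714%
Mean R_m = (10.5 + 9.5 + 6.8 + 1.0 − 0.8 + 8.9 − 5.2) / 7 = 4.3857%
Σ(R_i − R̄_i)(R_m − R̄_m) = 341.4071  ⇒  Cov = 341.4071 / 7 = 48.7724
Σ(R_m − R̄_m)² = 219.9886  ⇒  Var(R_m) = 219.9886 / 7 = 31.4269
β = Cov / Var(R_m) = 48.7724 / 31.4269 = 1.5519
MRP = 6.33% − 1.34% = 4.99%
E(R) = R_f + β × MRP = 1.34% + 1.5519 × 4.99% = 9.08%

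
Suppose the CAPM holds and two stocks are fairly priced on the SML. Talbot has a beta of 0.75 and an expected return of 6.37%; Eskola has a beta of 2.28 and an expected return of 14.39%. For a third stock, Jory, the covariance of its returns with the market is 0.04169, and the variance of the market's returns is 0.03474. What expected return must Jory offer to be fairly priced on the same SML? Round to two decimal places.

8.73%

MRP = (14.39% − 6.37%) / (2.28 − 0.75) = 5.2418%
R_f = 6.37% − 0.75 × 5.2418% = 2.4387%
β_Jory = Cov / Var(R_m) = 0.04169 / 0.03474 = 1.2001
E(R_Jory) = R_f + β × MRP = 2.4387% + 1.2001 × 5.2418% = 8.73%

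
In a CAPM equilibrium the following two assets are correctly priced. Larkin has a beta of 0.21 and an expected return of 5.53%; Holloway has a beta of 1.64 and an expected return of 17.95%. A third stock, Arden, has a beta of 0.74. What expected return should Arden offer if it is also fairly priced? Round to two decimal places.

MRP (SML slope) = (17.95% − 5.53%) / (1.64 − 0.21) = 12.42% / 1.43 = 8.6853%
R_f (intercept) = 5.53% − 0.21 × 8.6853% = 3.7061%
E(R_Arden) = R_f + β × MRP = 3.7061% + 0.74 × 8.6853% = 10.13%

10.13%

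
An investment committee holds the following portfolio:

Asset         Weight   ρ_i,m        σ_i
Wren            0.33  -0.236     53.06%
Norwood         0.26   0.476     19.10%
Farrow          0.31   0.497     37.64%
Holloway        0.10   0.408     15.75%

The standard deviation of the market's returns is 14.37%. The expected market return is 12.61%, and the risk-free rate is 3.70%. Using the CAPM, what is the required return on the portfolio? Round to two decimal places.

6.60%

β_Wren = -0.236 × 53.06% / 14.37% = -0.8714
β_Norwood = 0.476 × 19.10% / 14.37% = 0.6327
β_Farrow = 0.497 × 37.64% / 14.37% = 1.3018
β_Holloway = 0.408 × 15.75% / 14.37% = 0.4472
β_P = Σ w_i β_i = 0.33×-0.8714 + 0.26×0.6327 + 0.31×1.3018 + 0.10×0.4472 = 0.3252
MRP = 12.61% − 3.70% = 8.91%
E(R_P) = R_f + β_P × MRP = 3.70% + 0.3252 × 8.91% = 6.60%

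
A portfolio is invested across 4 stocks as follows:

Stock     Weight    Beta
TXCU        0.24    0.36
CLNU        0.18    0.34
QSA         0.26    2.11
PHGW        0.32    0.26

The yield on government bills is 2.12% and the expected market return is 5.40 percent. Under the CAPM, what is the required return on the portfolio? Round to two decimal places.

4.68%

β_P = Σ w_i β_i = 0.24×0.36 + 0.18×0.34 + 0.26×2.11 + 0.32×0.26 = 0.7794
MRP = 5.40% − 2.12% = 3.28%
E(R_P) = R_f + β_P × MRP = 2.12% + 0.7794 × 3.28% = 4.68%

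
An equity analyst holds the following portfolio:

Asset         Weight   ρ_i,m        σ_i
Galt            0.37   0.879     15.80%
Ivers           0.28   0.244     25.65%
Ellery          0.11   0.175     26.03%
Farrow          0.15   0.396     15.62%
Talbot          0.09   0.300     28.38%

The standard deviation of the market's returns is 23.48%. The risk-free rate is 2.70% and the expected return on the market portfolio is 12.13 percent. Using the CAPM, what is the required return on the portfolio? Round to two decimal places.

β_Galt = 0.879 × 15.80% / 23.48% = 0.5915
β_Ivers = 0.244 × 25.65% / 23.48% = 0.2666
β_Ellery = 0.175 × 26.03% / 23.48% = 0.1940
β_Farrow = 0.396 × 15.62% / 23.48% = 0.2634
β_Talbot = 0.300 × 28.38% / 23.48% = 0.3626
β_P = Σ w_i β_i = 0.37×0.5915 + 0.28×0.2666 + 0.11×0.1940 + 0.15×0.2634 + 0.09×0.3626 = 0.3870
MRP = 12.13% − 2.70% = 9.43%
E(R_P) = R_f + β_P × MRP = 2.70% + 0.3870 × 9.43% = 6.35%

6.35%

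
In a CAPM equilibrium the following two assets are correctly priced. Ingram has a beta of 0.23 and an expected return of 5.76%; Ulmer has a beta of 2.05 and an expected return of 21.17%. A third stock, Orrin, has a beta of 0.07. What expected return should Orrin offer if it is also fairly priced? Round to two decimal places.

MRP (SML slope) = (21.17% − 5.76%) / (2.05 − 0.23) = 15.41% / 1.82 = 8.4670%
R_f (intercept) = 5.76% − 0.23 × 8.4670% = 3.8126%
E(R_Orrin) = R_f + β × MRP = 3.8126% + 0.07 × 8.4670% = 4.41%

4.41%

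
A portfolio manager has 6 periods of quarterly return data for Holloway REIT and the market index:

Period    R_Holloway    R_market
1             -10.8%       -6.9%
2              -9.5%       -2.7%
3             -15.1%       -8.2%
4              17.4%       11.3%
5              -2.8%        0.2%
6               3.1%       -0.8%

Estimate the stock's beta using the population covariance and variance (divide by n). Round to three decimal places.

Mean R_i = (-10.8 − 9.5 − 15.1 + 17.4 − 2.8 + 3.1) / 6 = -2.9500%
Mean R_m = (-6.9 − 2.7 − 8.2 + 11.3 + 0.2 − 0.8) / 6 = -1.1833%
Σ(R_i − R̄_i)(R_m − R̄_m) = 396.6250  ⇒  Cov = 396.6250 / 6 = 66.1042
Σ(R_m − R̄_m)² = 242.1083  ⇒  Var(R_m) = 242.1083 / 6 = 40.3514
β = Cov / Var(R_m) = 66.1042 / 40.3514 = 1.6382

1.638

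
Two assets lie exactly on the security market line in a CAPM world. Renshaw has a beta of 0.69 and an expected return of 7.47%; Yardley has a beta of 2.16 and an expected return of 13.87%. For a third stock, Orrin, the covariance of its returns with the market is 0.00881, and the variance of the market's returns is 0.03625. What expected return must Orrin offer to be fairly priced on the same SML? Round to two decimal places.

5.52%

MRP = (13.87% − 7.47%) / (2.16 − 0.69) = 4.3537%
R_f = 7.47% − 0.69 × 4.3537% = 4.4659%
β_Orrin = Cov / Var(R_m) = 0.00881 / 0.03625 = 0.2430
E(R_Orrin) = R_f + β × MRP = 4.4659% + 0.2430 × 4.3537% = 5.52%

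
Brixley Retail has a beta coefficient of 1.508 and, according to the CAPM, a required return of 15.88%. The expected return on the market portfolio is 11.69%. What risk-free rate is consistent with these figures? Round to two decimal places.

E(R) = R_f + β(E(R_m) − R_f) = R_f(1 − β) + β·E(R_m)
15.88% = R_f × (1 − 1.508) + 1.508 × 11.69%
15.88% = R_f × -0.508 + 17.62852%
R_f = (15.88% − 17.62852%) / -0.508 = 3.44%

3.44%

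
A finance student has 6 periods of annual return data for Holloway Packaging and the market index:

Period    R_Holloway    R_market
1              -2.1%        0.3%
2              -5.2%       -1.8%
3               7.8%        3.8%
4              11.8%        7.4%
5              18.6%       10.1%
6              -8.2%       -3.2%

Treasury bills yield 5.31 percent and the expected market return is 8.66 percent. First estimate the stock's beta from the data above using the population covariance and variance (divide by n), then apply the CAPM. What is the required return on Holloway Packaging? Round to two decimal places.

11.99%

Mean R_i = (-2.1 − 5.2 + 7.8 + 11.8 + 18.6 − 8.2) / 6 = 3.7833%
Mean R_m = (0.3 − 1.8 + 3.8 + 7.4 + 10.1 − 3.2) / 6 = 2.7667%
Σ(R_i − R̄_i)(R_m − R̄_m) = 276.9867  ⇒  Cov = 276.9867 / 6 = 46.1645
Σ(R_m − R̄_m)² = 138.8533  ⇒  Var(R_m) = 138.8533 / 6 = 23.1422
β = Cov / Var(R_m) = 46.1645 / 23.1422 = 1.9948
MRP = 8.66% − 5.31% = 3.35%
E(R) = R_f + β × MRP = 5.31% + 1.9948 × 3.35% = 11.99%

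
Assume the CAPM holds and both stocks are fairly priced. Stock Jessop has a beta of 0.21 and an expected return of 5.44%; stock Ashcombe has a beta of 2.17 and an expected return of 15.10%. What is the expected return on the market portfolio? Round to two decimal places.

9.33%

Both satisfy E(R) = R_f + β·MRP, so the slope of the SML is
MRP = (15.10% − 5.44%) / (2.17 − 0.21) = 9.66% / 1.96 = 4.9286%
R_f = E(R_Jessop) − β_Jessop·MRP = 5.44% − 0.21 × 4.9286% = 4.4050%
E(R_m) = R_f + MRP = 4.4050% + 4.9286% = 9.33%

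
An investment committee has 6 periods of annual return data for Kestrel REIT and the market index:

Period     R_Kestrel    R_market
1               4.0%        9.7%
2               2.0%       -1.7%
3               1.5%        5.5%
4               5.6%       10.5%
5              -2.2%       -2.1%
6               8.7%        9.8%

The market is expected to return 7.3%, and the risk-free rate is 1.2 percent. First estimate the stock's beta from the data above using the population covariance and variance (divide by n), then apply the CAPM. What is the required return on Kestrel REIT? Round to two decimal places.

4.38%

Mean R_i = (4.0 + 2.0 + 1.5 + 5.6 − 2.2 + 8.7) / 6 = 3.2667%
Mean R_m = (9.7 − 1.7 + 5.5 + 10.5 − 2.1 + 9.8) / 6 = 5.2833%
Σ(R_i − R̄_i)(R_m − R̄_m) = 88.7767  ⇒  Cov = 88.7767 / 6 = 14.7961
Σ(R_m − R̄_m)² = 170.4483  ⇒  Var(R_m) = 170.4483 / 6 = 28.4081
β = Cov / Var(R_m) = 14.7961 / 28.4081 = 0.5208
MRP = 7.3% − 1.2% = 6.10%
E(R) = R_f + β × MRP = 1.2% + 0.5208 × 6.1% = 4.38%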